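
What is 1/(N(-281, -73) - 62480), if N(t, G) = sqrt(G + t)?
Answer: -31240/1951875377 - I*sqrt(354)/3903750754 ≈ -1.6005e-5 - 4.8197e-9*I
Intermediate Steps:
1/(N(-281, -73) - 62480) = 1/(sqrt(-73 - 281) - 62480) = 1/(sqrt(-354) - 62480) = 1/(I*sqrt(354) - 62480) = 1/(-62480 + I*sqrt(354))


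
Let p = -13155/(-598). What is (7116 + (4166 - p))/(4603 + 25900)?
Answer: 6733481/18240794 ≈ 0.36914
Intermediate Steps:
p = 13155/598 (p = -13155*(-1/598) = 13155/598 ≈ 21.998)
(7116 + (4166 - p))/(4603 + 25900) = (7116 + (4166 - 1*13155/598))/(4603 + 25900) = (7116 + (4166 - 13155/598))/30503 = (7116 + 2478113/598)*(1/30503) = (6733481/598)*(1/30503) = 6733481/18240794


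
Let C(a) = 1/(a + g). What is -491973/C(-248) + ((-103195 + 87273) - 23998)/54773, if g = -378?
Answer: 16868720002834/54773 ≈ 3.0798e+8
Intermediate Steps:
C(a) = 1/(-378 + a) (C(a) = 1/(a - 378) = 1/(-378 + a))
-491973/C(-248) + ((-103195 + 87273) - 23998)/54773 = -491973/(1/(-378 - 248)) + ((-103195 + 87273) - 23998)/54773 = -491973/(1/(-626)) + (-15922 - 23998)*(1/54773) = -491973/(-1/626) - 39920*1/54773 = -491973*(-626) - 39920/54773 = 307975098 - 39920/54773 = 16868720002834/54773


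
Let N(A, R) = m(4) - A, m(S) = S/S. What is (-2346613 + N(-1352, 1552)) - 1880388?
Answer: -4225648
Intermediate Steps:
m(S) = 1
N(A, R) = 1 - A
(-2346613 + N(-1352, 1552)) - 1880388 = (-2346613 + (1 - 1*(-1352))) - 1880388 = (-2346613 + (1 + 1352)) - 1880388 = (-2346613 + 1353) - 1880388 = -2345260 - 1880388 = -4225648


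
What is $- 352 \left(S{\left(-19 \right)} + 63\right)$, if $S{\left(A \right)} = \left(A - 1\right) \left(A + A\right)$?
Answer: $-289696$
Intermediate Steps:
$S{\left(A \right)} = 2 A \left(-1 + A\right)$ ($S{\left(A \right)} = \left(-1 + A\right) 2 A = 2 A \left(-1 + A\right)$)
$- 352 \left(S{\left(-19 \right)} + 63\right) = - 352 \left(2 \left(-19\right) \left(-1 - 19\right) + 63\right) = - 352 \left(2 \left(-19\right) \left(-20\right) + 63\right) = - 352 \left(760 + 63\right) = \left(-352\right) 823 = -289696$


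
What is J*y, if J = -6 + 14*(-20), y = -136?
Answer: 38896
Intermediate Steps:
J = -286 (J = -6 - 280 = -286)
J*y = -286*(-136) = 38896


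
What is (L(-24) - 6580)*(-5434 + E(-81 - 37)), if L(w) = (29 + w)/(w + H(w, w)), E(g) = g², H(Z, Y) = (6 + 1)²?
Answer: -55862502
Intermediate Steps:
H(Z, Y) = 49 (H(Z, Y) = 7² = 49)
L(w) = (29 + w)/(49 + w) (L(w) = (29 + w)/(w + 49) = (29 + w)/(49 + w))
(L(-24) - 6580)*(-5434 + E(-81 - 37)) = ((29 - 24)/(49 - 24) - 6580)*(-5434 + (-81 - 37)²) = (5/25 - 6580)*(-5434 + (-118)²) = ((1/25)*5 - 6580)*(-5434 + 13924) = (⅕ - 6580)*8490 = -32899/5*8490 = -55862502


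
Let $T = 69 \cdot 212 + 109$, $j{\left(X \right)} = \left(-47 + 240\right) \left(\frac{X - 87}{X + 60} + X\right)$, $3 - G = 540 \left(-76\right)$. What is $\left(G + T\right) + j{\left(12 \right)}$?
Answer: $\frac{1389479}{24} \approx 57895.0$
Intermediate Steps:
$G = 41043$ ($G = 3 - 540 \left(-76\right) = 3 - -41040 = 3 + 41040 = 41043$)
$j{\left(X \right)} = 193 X + \frac{193 \left(-87 + X\right)}{60 + X}$ ($j{\left(X \right)} = 193 \left(\frac{-87 + X}{60 + X} + X\right) = 193 \left(X + \frac{-87 + X}{60 + X}\right) = 193 X + \frac{193 \left(-87 + X\right)}{60 + X}$)
$T = 14737$ ($T = 14628 + 109 = 14737$)
$\left(G + T\right) + j{\left(12 \right)} = \left(41043 + 14737\right) + \frac{193 \left(-87 + 12^{2} + 61 \cdot 12\right)}{60 + 12} = 55780 + \frac{193 \left(-87 + 144 + 732\right)}{72} = 55780 + 193 \cdot \frac{1}{72} \cdot 789 = 55780 + \frac{50759}{24} = \frac{1389479}{24}$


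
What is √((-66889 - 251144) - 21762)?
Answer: 9*I*√4195 ≈ 582.92*I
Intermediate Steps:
√((-66889 - 251144) - 21762) = √(-318033 - 21762) = √(-339795) = 9*I*√4195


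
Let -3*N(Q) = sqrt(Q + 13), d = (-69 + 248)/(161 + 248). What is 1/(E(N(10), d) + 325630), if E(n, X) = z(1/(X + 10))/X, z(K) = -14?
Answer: 179/58282044 ≈ 3.0713e-6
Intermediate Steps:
d = 179/409 ≈ 0.43765
N(Q) = -sqrt(13 + Q)/3 (N(Q) = -sqrt(Q + 13)/3 = -sqrt(13 + Q)/3)
E(n, X) = -14/X
1/(E(N(10), d) + 325630) = 1/(-14/179/409 + 325630) = 1/(-14*409/179 + 325630) = 1/(-5726/179 + 325630) = 1/(58282044/179) = 179/58282044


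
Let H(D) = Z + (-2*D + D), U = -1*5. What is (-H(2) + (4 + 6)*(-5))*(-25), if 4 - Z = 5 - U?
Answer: 1050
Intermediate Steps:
U = -5
Z = -6 (Z = 4 - (5 - 1*(-5)) = 4 - (5 + 5) = 4 - 1*10 = 4 - 10 = -6)
H(D) = -6 - D (H(D) = -6 + (-2*D + D) = -6 - D)
(-H(2) + (4 + 6)*(-5))*(-25) = (-(-6 - 1*2) + (4 + 6)*(-5))*(-25) = (-(-6 - 2) + 10*(-5))*(-25) = (-1*(-8) - 50)*(-25) = (8 - 50)*(-25) = -42*(-25) = 1050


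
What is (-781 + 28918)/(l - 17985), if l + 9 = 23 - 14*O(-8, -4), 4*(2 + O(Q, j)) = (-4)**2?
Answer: -28137/17999 ≈ -1.5633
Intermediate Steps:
O(Q, j) = 2 (O(Q, j) = -2 + (1/4)*(-4)**2 = -2 + (1/4)*16 = -2 + 4 = 2)
l = -14 (l = -9 + (23 - 14*2) = -9 + (23 - 28) = -9 - 5 = -14)
(-781 + 28918)/(l - 17985) = (-781 + 28918)/(-14 - 17985) = 28137/(-17999) = 28137*(-1/17999) = -28137/17999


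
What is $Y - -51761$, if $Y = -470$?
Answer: $51291$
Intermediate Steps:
$Y - -51761 = -470 - -51761 = -470 + 51761 = 51291$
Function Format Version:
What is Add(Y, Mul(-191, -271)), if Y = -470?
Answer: 51291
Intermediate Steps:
Add(Y, Mul(-191, -271)) = Add(-470, Mul(-191, -271)) = Add(-470, 51761) = 51291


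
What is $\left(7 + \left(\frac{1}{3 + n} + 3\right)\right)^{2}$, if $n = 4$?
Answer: $\frac{5041}{49} \approx 102.88$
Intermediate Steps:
$\left(7 + \left(\frac{1}{3 + n} + 3\right)\right)^{2} = \left(7 + \left(\frac{1}{3 + 4} + 3\right)\right)^{2} = \left(7 + \left(\frac{1}{7} + 3\right)\right)^{2} = \left(7 + \frac{22}{7}\right)^{2} = \left(\frac{71}{7}\right)^{2} = \frac{5041}{49}$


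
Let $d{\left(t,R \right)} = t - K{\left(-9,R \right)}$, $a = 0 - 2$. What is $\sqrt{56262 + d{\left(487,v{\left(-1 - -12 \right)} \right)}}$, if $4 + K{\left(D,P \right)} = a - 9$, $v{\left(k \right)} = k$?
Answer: $2 \sqrt{14191} \approx 238.25$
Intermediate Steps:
$a = -2$ ($a = 0 - 2 = -2$)
$K{\left(D,P \right)} = -15$ ($K{\left(D,P \right)} = -4 - 11 = -15$)
$d{\left(t,R \right)} = 15 + t$ ($d{\left(t,R \right)} = t - -15 = t + 15 = 15 + t$)
$\sqrt{56262 + d{\left(487,v{\left(-1 - -12 \right)} \right)}} = \sqrt{56262 + \left(15 + 487\right)} = \sqrt{56262 + 502} = \sqrt{56764} = 2 \sqrt{14191}$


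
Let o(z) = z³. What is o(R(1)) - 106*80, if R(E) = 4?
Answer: -8416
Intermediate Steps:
o(R(1)) - 106*80 = 4³ - 106*80 = 64 - 8480 = -8416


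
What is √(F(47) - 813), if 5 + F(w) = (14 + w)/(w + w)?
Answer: I*√7222114/94 ≈ 28.589*I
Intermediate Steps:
F(w) = -5 + (14 + w)/(2*w) (F(w) = -5 + (14 + w)/(w + w) = -5 + (14 + w)/((2*w)) = -5 + (14 + w)*(1/(2*w)) = -5 + (14 + w)/(2*w))
√(F(47) - 813) = √((-9/2 + 7/47) - 813) = √(-409/94 - 813) = √(-76831/94) = I*√7222114/94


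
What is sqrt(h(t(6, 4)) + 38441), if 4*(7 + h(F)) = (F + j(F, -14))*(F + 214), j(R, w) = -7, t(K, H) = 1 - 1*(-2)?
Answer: sqrt(38217) ≈ 195.49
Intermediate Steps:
t(K, H) = 3 (t(K, H) = 1 + 2 = 3)
h(F) = -7 + (-7 + F)*(214 + F)/4 (h(F) = -7 + ((F - 7)*(F + 214))/4 = -7 + ((-7 + F)*(214 + F))/4 = -7 + (-7 + F)*(214 + F)/4)
sqrt(h(t(6, 4)) + 38441) = sqrt((-763/2 + (1/4)*3**2 + (207/4)*3) + 38441) = sqrt((-763/2 + (1/4)*9 + 621/4) + 38441) = sqrt((-763/2 + 9/4 + 621/4) + 38441) = sqrt(-224 + 38441) = sqrt(38217)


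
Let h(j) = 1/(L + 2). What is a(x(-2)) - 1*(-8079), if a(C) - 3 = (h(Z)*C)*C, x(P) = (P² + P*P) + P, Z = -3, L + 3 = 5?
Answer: 8091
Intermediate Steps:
L = 2 (L = -3 + 5 = 2)
x(P) = P + 2*P² (x(P) = (P² + P²) + P = 2*P² + P = P + 2*P²)
h(j) = ¼ (h(j) = 1/(2 + 2) = 1/4 = ¼)
a(C) = 3 + C²/4 (a(C) = 3 + (C/4)*C = 3 + C²/4)
a(x(-2)) - 1*(-8079) = (3 + (-2*(1 + 2*(-2)))²/4) - 1*(-8079) = (3 + (-2*(1 - 4))²/4) + 8079 = (3 + (-2*(-3))²/4) + 8079 = (3 + (¼)*6²) + 8079 = (3 + (¼)*36) + 8079 = (3 + 9) + 8079 = 12 + 8079 = 8091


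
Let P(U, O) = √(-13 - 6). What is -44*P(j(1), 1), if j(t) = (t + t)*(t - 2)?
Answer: -44*I*√19 ≈ -191.79*I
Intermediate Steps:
j(t) = 2*t*(-2 + t) (j(t) = (2*t)*(-2 + t) = 2*t*(-2 + t))
P(U, O) = I*√19 (P(U, O) = √(-19) = I*√19)
-44*P(j(1), 1) = -44*I*√19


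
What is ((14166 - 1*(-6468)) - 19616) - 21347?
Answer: -20329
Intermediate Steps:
((14166 - 1*(-6468)) - 19616) - 21347 = ((14166 + 6468) - 19616) - 21347 = (20634 - 19616) - 21347 = 1018 - 21347 = -20329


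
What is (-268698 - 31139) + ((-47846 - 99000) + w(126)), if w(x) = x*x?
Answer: -430807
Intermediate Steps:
w(x) = x**2
(-268698 - 31139) + ((-47846 - 99000) + w(126)) = (-268698 - 31139) + ((-47846 - 99000) + 126**2) = -299837 + (-146846 + 15876) = -299837 - 130970 = -430807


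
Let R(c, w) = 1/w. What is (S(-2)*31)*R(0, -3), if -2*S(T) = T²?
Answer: 62/3 ≈ 20.667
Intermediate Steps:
S(T) = -T²/2
(S(-2)*31)*R(0, -3) = (-½*(-2)²*31)/(-3) = (-½*4*31)*(-⅓) = -2*31*(-⅓) = -62*(-⅓) = 62/3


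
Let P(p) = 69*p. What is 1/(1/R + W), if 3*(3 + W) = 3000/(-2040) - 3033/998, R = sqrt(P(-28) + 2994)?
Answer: -229432829770/1033139022299 - 143922578*sqrt(118)/1033139022299 ≈ -0.22359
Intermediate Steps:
R = 3*sqrt(118) (R = sqrt(69*(-28) + 2994) = sqrt(-1932 + 2994) = sqrt(1062) = 3*sqrt(118) ≈ 32.588)
W = -229205/50898 (W = -3 + (3000/(-2040) - 3033/998)/3 = -3 + (3000*(-1/2040) - 3033*1/998)/3 = -3 + (-25/17 - 3033/998)/3 = -3 + (1/3)*(-76511/16966) = -3 - 76511/50898 = -229205/50898 ≈ -4.5032)
1/(1/R + W) = 1/(1/(3*sqrt(118)) - 229205/50898) = 1/(sqrt(118)/354 - 229205/50898) = 1/(-229205/50898 + sqrt(118)/354)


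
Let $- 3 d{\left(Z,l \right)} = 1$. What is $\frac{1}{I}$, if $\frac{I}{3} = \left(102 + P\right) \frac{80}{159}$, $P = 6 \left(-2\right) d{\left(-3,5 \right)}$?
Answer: $\frac{1}{160} \approx 0.00625$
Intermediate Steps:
$d{\left(Z,l \right)} = - \frac{1}{3}$ ($d{\left(Z,l \right)} = \left(- \frac{1}{3}\right) 1 = - \frac{1}{3}$)
$P = 4$ ($P = 6 \left(-2\right) \left(- \frac{1}{3}\right) = \left(-12\right) \left(- \frac{1}{3}\right) = 4$)
$I = 160$ ($I = 3 \left(102 + 4\right) \frac{80}{159} = 3 \cdot 106 \cdot 80 \cdot \frac{1}{159} = 3 \cdot 106 \cdot \frac{80}{159} = 3 \cdot \frac{160}{3} = 160$)
$\frac{1}{I} = \frac{1}{160}$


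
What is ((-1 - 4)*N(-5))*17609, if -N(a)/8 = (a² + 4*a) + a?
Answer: 0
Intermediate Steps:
N(a) = -40*a - 8*a² (N(a) = -8*((a² + 4*a) + a) = -8*(a² + 5*a) = -40*a - 8*a²)
((-1 - 4)*N(-5))*17609 = ((-1 - 4)*(-8*(-5)*(5 - 5)))*17609 = -(-40)*(-5)*0*17609 = -5*0*17609 = 0*17609 = 0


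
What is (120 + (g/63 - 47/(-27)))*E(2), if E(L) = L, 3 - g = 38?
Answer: 6544/27 ≈ 242.37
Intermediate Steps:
g = -35 (g = 3 - 1*38 = 3 - 38 = -35)
(120 + (g/63 - 47/(-27)))*E(2) = (120 + (-35/63 - 47/(-27)))*2 = (120 + (-35*1/63 - 47*(-1/27)))*2 = (120 + (-5/9 + 47/27))*2 = (120 + 32/27)*2 = (3272/27)*2 = 6544/27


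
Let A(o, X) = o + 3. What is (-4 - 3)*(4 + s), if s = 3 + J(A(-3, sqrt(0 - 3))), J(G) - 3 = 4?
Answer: -98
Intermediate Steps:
A(o, X) = 3 + o
J(G) = 7 (J(G) = 3 + 4 = 7)
s = 10 (s = 3 + 7 = 10)
(-4 - 3)*(4 + s) = (-4 - 3)*(4 + 10) = -7*14 = -98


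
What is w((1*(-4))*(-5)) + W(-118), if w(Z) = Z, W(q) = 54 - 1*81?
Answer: -7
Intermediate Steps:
W(q) = -27 (W(q) = 54 - 81 = -27)
w((1*(-4))*(-5)) + W(-118) = (1*(-4))*(-5) - 27 = -4*(-5) - 27 = 20 - 27 = -7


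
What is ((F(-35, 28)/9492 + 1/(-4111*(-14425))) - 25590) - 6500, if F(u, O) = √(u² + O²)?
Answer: -1902974705749/59301175 + √41/1356 ≈ -32090.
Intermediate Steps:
F(u, O) = √(O² + u²)
((F(-35, 28)/9492 + 1/(-4111*(-14425))) - 25590) - 6500 = ((√(28² + (-35)²)/9492 + 1/(-4111*(-14425))) - 25590) - 6500 = ((√(784 + 1225)*(1/9492) - 1/4111*(-1/14425)) - 25590) - 6500 = ((√2009*(1/9492) + 1/59301175) - 25590) - 6500 = (((7*√41)*(1/9492) + 1/59301175) - 25590) - 6500 = ((√41/1356 + 1/59301175) - 25590) - 6500 = ((1/59301175 + √41/1356) - 25590) - 6500 = (-1517517068249/59301175 + √41/1356) - 6500 = -1902974705749/59301175 + √41/1356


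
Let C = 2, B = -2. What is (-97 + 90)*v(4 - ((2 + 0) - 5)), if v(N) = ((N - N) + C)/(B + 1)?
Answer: 14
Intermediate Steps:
v(N) = -2 (v(N) = ((N - N) + 2)/(-2 + 1) = (0 + 2)/(-1) = 2*(-1) = -2)
(-97 + 90)*v(4 - ((2 + 0) - 5)) = (-97 + 90)*(-2) = -7*(-2) = 14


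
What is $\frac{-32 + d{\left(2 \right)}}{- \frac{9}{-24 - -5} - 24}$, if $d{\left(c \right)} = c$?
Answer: $\frac{190}{149} \approx 1.2752$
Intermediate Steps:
$\frac{-32 + d{\left(2 \right)}}{- \frac{9}{-24 - -5} - 24} = \frac{-32 + 2}{- \frac{9}{-24 - -5} - 24} = - \frac{30}{- \frac{9}{-24 + 5} - 24} = - \frac{30}{- \frac{9}{-19} - 24} = - \frac{30}{\left(-9\right) \left(- \frac{1}{19}\right) - 24} = - \frac{30}{\frac{9}{19} - 24} = - \frac{30}{- \frac{447}{19}} = \left(-30\right) \left(- \frac{19}{447}\right) = \frac{190}{149}$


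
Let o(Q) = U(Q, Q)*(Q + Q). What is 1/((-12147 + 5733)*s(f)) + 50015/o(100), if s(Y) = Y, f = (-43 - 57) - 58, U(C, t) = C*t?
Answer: 2534390059/101341200000 ≈ 0.025008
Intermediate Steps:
o(Q) = 2*Q³ (o(Q) = (Q*Q)*(Q + Q) = Q²*(2*Q) = 2*Q³)
f = -158 (f = -100 - 58 = -158)
1/((-12147 + 5733)*s(f)) + 50015/o(100) = 1/((-12147 + 5733)*(-158)) + 50015/((2*100³)) = -1/158/(-6414) + 50015/((2*1000000)) = -1/6414*(-1/158) + 50015/2000000 = 1/1013412 + 50015*(1/2000000) = 1/1013412 + 10003/400000 = 2534390059/101341200000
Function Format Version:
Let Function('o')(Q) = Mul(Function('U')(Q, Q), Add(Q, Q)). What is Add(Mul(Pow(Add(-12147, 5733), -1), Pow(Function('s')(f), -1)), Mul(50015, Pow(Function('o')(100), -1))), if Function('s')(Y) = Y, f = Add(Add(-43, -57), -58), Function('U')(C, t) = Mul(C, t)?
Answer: Rational(2534390059, 101341200000) ≈ 0.025008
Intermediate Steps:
Function('o')(Q) = Mul(2, Pow(Q, 3)) (Function('o')(Q) = Mul(Mul(Q, Q), Add(Q, Q)) = Mul(Pow(Q, 2), Mul(2, Q)) = Mul(2, Pow(Q, 3)))
f = -158 (f = Add(-100, -58) = -158)
Add(Mul(Pow(Add(-12147, 5733), -1), Pow(Function('s')(f), -1)), Mul(50015, Pow(Function('o')(100), -1))) = Add(Mul(Pow(Add(-12147, 5733), -1), Pow(-158, -1)), Mul(50015, Pow(Mul(2, Pow(100, 3)), -1))) = Add(Mul(Pow(-6414, -1), Rational(-1, 158)), Mul(50015, Pow(Mul(2, 1000000), -1))) = Add(Mul(Rational(-1, 6414), Rational(-1, 158)), Mul(50015, Pow(2000000, -1))) = Add(Rational(1, 1013412), Mul(50015, Rational(1, 2000000))) = Add(Rational(1, 1013412), Rational(10003, 400000)) = Rational(2534390059, 101341200000)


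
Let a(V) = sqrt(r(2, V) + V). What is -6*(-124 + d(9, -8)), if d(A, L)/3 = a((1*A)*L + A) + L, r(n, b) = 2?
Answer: 888 - 18*I*sqrt(61) ≈ 888.0 - 140.58*I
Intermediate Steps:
a(V) = sqrt(2 + V)
d(A, L) = 3*L + 3*sqrt(2 + A + A*L) (d(A, L) = 3*(sqrt(2 + ((1*A)*L + A)) + L) = 3*(sqrt(2 + (A*L + A)) + L) = 3*(sqrt(2 + (A + A*L)) + L) = 3*(sqrt(2 + A + A*L) + L) = 3*(L + sqrt(2 + A + A*L)) = 3*L + 3*sqrt(2 + A + A*L))
-6*(-124 + d(9, -8)) = -6*(-124 + (3*(-8) + 3*sqrt(2 + 9*(1 - 8)))) = -6*(-124 + (-24 + 3*sqrt(2 + 9*(-7)))) = -6*(-124 + (-24 + 3*sqrt(2 - 63))) = -6*(-124 + (-24 + 3*sqrt(-61))) = -6*(-124 + (-24 + 3*(I*sqrt(61)))) = -6*(-124 + (-24 + 3*I*sqrt(61))) = -6*(-148 + 3*I*sqrt(61)) = 888 - 18*I*sqrt(61)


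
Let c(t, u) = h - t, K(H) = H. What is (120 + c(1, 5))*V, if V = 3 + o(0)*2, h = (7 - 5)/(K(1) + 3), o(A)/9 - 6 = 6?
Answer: 52341/2 ≈ 26171.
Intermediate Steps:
o(A) = 108 (o(A) = 54 + 9*6 = 54 + 54 = 108)
h = ½ (h = (7 - 5)/(1 + 3) = 2/4 = 2*(¼) = ½ ≈ 0.50000)
c(t, u) = ½ - t
V = 219 (V = 3 + 108*2 = 3 + 216 = 219)
(120 + c(1, 5))*V = (120 + (½ - 1*1))*219 = (120 + (½ - 1))*219 = (120 - ½)*219 = (239/2)*219 = 52341/2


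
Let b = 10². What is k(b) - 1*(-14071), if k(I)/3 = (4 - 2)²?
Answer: 14083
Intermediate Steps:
b = 100
k(I) = 12 (k(I) = 3*(4 - 2)² = 3*2² = 3*4 = 12)
k(b) - 1*(-14071) = 12 - 1*(-14071) = 12 + 14071 = 14083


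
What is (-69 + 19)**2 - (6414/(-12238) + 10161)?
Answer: -46874452/6119 ≈ -7660.5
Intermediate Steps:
(-69 + 19)**2 - (6414/(-12238) + 10161) = (-50)**2 - (6414*(-1/12238) + 10161) = 2500 - (-3207/6119 + 10161) = 2500 - 1*62171952/6119 = 2500 - 62171952/6119 = -46874452/6119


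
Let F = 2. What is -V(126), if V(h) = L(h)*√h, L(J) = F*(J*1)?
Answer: -756*√14 ≈ -2828.7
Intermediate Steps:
L(J) = 2*J (L(J) = 2*(J*1) = 2*J)
V(h) = 2*h^(3/2) (V(h) = (2*h)*√h = 2*h^(3/2))
-V(126) = -2*126^(3/2) = -2*378*√14 = -756*√14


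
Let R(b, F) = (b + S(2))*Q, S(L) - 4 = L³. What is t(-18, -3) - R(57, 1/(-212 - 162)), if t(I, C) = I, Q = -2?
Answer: 120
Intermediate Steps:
S(L) = 4 + L³
R(b, F) = -24 - 2*b (R(b, F) = (b + (4 + 2³))*(-2) = (b + (4 + 8))*(-2) = (b + 12)*(-2) = (12 + b)*(-2) = -24 - 2*b)
t(-18, -3) - R(57, 1/(-212 - 162)) = -18 - (-24 - 2*57) = -18 - (-24 - 114) = -18 - 1*(-138) = -18 + 138 = 120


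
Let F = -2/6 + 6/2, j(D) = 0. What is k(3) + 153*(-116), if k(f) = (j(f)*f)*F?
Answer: -17748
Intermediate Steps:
F = 8/3 (F = -2*⅙ + 6*(½) = -⅓ + 3 = 8/3 ≈ 2.6667)
k(f) = 0 (k(f) = (0*f)*(8/3) = 0*(8/3) = 0)
k(3) + 153*(-116) = 0 + 153*(-116) = 0 - 17748 = -17748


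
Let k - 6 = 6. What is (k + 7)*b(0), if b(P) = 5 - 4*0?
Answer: 95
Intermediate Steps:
b(P) = 5 (b(P) = 5 + 0 = 5)
k = 12 (k = 6 + 6 = 12)
(k + 7)*b(0) = (12 + 7)*5 = 19*5 = 95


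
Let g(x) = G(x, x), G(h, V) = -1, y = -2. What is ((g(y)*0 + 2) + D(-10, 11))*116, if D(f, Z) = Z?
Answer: 1508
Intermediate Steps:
g(x) = -1
((g(y)*0 + 2) + D(-10, 11))*116 = ((-1*0 + 2) + 11)*116 = ((0 + 2) + 11)*116 = (2 + 11)*116 = 13*116 = 1508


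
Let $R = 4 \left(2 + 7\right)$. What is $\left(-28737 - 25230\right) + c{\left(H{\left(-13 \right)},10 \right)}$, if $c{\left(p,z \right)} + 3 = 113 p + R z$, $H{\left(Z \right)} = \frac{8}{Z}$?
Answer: $- \frac{697834}{13} \approx -53680.0$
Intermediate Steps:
$R = 36$ ($R = 4 \cdot 9 = 36$)
$c{\left(p,z \right)} = -3 + 36 z + 113 p$ ($c{\left(p,z \right)} = -3 + \left(113 p + 36 z\right) = -3 + \left(36 z + 113 p\right) = -3 + 36 z + 113 p$)
$\left(-28737 - 25230\right) + c{\left(H{\left(-13 \right)},10 \right)} = \left(-28737 - 25230\right) + \left(-3 + 36 \cdot 10 + 113 \frac{8}{-13}\right) = -53967 + \left(-3 + 360 + 113 \cdot 8 \left(- \frac{1}{13}\right)\right) = -53967 + \left(-3 + 360 + 113 \left(- \frac{8}{13}\right)\right) = -53967 - - \frac{3737}{13} = -53967 + \frac{3737}{13} = - \frac{697834}{13}$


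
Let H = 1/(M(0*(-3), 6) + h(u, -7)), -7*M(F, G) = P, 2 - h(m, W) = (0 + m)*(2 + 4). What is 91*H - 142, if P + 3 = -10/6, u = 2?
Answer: -607/4 ≈ -151.75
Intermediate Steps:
h(m, W) = 2 - 6*m (h(m, W) = 2 - (0 + m)*(2 + 4) = 2 - m*6 = 2 - 6*m)
P = -14/3 (P = -3 - 10/6 = -3 - 10*⅙ = -3 - 5/3 = -14/3 ≈ -4.6667)
M(F, G) = ⅔ (M(F, G) = -⅐*(-14/3) = ⅔)
H = -3/28 (H = 1/(⅔ + (2 - 6*2)) = 1/(⅔ + (2 - 12)) = 1/(⅔ - 10) = 1/(-28/3) = -3/28 ≈ -0.10714)
91*H - 142 = 91*(-3/28) - 142 = -39/4 - 142 = -607/4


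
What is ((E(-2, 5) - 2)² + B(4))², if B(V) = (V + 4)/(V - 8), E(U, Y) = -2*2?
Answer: 1156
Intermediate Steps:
E(U, Y) = -4
B(V) = (4 + V)/(-8 + V)
((E(-2, 5) - 2)² + B(4))² = ((-4 - 2)² + (4 + 4)/(-8 + 4))² = ((-6)² + 8/(-4))² = (36 - ¼*8)² = (36 - 2)² = 34² = 1156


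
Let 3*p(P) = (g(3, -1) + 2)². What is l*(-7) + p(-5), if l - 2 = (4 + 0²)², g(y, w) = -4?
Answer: -374/3 ≈ -124.67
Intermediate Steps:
p(P) = 4/3 (p(P) = (-4 + 2)²/3 = (⅓)*(-2)² = (⅓)*4 = 4/3)
l = 18 (l = 2 + (4 + 0²)² = 2 + (4 + 0)² = 2 + 4² = 2 + 16 = 18)
l*(-7) + p(-5) = 18*(-7) + 4/3 = -126 + 4/3 = -374/3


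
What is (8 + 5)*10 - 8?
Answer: 122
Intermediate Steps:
(8 + 5)*10 - 8 = 13*10 - 8 = 130 - 8 = 122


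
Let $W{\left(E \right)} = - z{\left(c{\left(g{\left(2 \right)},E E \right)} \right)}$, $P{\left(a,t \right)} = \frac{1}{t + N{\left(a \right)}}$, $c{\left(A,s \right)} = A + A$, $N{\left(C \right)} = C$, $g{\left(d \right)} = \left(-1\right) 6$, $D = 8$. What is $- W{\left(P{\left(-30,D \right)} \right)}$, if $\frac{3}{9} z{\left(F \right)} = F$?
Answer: $-36$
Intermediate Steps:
$g{\left(d \right)} = -6$
$c{\left(A,s \right)} = 2 A$
$P{\left(a,t \right)} = \frac{1}{a + t}$ ($P{\left(a,t \right)} = \frac{1}{t + a} = \frac{1}{a + t}$)
$z{\left(F \right)} = 3 F$
$W{\left(E \right)} = 36$ ($W{\left(E \right)} = - 3 \cdot 2 \left(-6\right) = - 3 \left(-12\right) = \left(-1\right) \left(-36\right) = 36$)
$- W{\left(P{\left(-30,D \right)} \right)} = \left(-1\right) 36 = -36$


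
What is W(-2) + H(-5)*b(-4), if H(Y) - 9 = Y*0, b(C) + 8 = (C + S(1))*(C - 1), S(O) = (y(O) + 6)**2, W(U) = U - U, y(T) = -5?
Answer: 63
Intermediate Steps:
W(U) = 0
S(O) = 1 (S(O) = (-5 + 6)**2 = 1**2 = 1)
b(C) = -8 + (1 + C)*(-1 + C) (b(C) = -8 + (C + 1)*(C - 1) = -8 + (1 + C)*(-1 + C))
H(Y) = 9 (H(Y) = 9 + Y*0 = 9 + 0 = 9)
W(-2) + H(-5)*b(-4) = 0 + 9*(-9 + (-4)**2) = 0 + 9*(-9 + 16) = 0 + 9*7 = 0 + 63 = 63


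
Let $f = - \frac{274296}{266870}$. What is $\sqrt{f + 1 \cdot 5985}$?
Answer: $\frac{\sqrt{106544021518245}}{133435} \approx 77.356$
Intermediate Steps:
$f = - \frac{137148}{133435}$ ($f = \left(-274296\right) \frac{1}{266870} = - \frac{137148}{133435} \approx -1.0278$)
$\sqrt{f + 1 \cdot 5985} = \sqrt{- \frac{137148}{133435} + 1 \cdot 5985} = \sqrt{- \frac{137148}{133435} + 5985} = \sqrt{\frac{798471327}{133435}} = \frac{\sqrt{106544021518245}}{133435}$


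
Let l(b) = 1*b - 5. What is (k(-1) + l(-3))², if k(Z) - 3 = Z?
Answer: 36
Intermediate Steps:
l(b) = -5 + b (l(b) = b - 5 = -5 + b)
k(Z) = 3 + Z
(k(-1) + l(-3))² = ((3 - 1) + (-5 - 3))² = (2 - 8)² = (-6)² = 36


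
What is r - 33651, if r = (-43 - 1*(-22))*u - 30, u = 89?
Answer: -35550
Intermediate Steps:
r = -1899 (r = (-43 - 1*(-22))*89 - 30 = (-43 + 22)*89 - 30 = -21*89 - 30 = -1869 - 30 = -1899)
r - 33651 = -1899 - 33651 = -35550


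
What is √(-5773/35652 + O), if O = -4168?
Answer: I*√1324501293117/17826 ≈ 64.561*I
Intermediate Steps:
√(-5773/35652 + O) = √(-5773/35652 - 4168) = √(-148603309/35652) = I*√1324501293117/17826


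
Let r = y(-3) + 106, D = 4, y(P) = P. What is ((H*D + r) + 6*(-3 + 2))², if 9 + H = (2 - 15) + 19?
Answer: 7225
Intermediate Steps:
r = 103 (r = -3 + 106 = 103)
H = -3 (H = -9 + ((2 - 15) + 19) = -9 + (-13 + 19) = -9 + 6 = -3)
((H*D + r) + 6*(-3 + 2))² = ((-3*4 + 103) + 6*(-3 + 2))² = ((-12 + 103) + 6*(-1))² = (91 - 6)² = 85² = 7225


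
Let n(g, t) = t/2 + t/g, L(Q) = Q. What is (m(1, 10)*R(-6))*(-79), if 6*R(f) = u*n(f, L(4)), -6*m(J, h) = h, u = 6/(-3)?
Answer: -1580/27 ≈ -58.518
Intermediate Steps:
n(g, t) = t/2 + t/g (n(g, t) = t*(½) + t/g = t/2 + t/g)
u = -2 (u = 6*(-⅓) = -2)
m(J, h) = -h/6
R(f) = -⅔ - 4/(3*f) (R(f) = (-2*((½)*4 + 4/f))/6 = (-2*(2 + 4/f))/6 = (-4 - 8/f)/6 = -⅔ - 4/(3*f))
(m(1, 10)*R(-6))*(-79) = ((-⅙*10)*((⅔)*(-2 - 1*(-6))/(-6)))*(-79) = -10*(-1)*(-2 + 6)/(9*6)*(-79) = -10*(-1)*4/(9*6)*(-79) = -5/3*(-4/9)*(-79) = (20/27)*(-79) = -1580/27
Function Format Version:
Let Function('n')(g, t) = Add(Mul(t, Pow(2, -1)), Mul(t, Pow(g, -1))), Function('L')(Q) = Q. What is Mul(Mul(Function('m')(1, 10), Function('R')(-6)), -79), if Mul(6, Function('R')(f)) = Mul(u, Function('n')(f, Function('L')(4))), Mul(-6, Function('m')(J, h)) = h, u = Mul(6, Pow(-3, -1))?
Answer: Rational(-1580, 27) ≈ -58.518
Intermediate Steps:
Function('n')(g, t) = Add(Mul(Rational(1, 2), t), Mul(t, Pow(g, -1))) (Function('n')(g, t) = Add(Mul(t, Rational(1, 2)), Mul(t, Pow(g, -1))) = Add(Mul(Rational(1, 2), t), Mul(t, Pow(g, -1))))
u = -2 (u = Mul(6, Rational(-1, 3)) = -2)
Function('m')(J, h) = Mul(Rational(-1, 6), h)
Function('R')(f) = Add(Rational(-2, 3), Mul(Rational(-4, 3), Pow(f, -1))) (Function('R')(f) = Mul(Rational(1, 6), Mul(-2, Add(Mul(Rational(1, 2), 4), Mul(4, Pow(f, -1))))) = Mul(Rational(1, 6), Mul(-2, Add(2, Mul(4, Pow(f, -1))))) = Mul(Rational(1, 6), Add(-4, Mul(-8, Pow(f, -1)))) = Add(Rational(-2, 3), Mul(Rational(-4, 3), Pow(f, -1))))
Mul(Mul(Function('m')(1, 10), Function('R')(-6)), -79) = Mul(Mul(Mul(Rational(-1, 6), 10), Mul(Rational(2, 3), Pow(-6, -1), Add(-2, Mul(-1, -6)))), -79) = Mul(Mul(Rational(-5, 3), Mul(Rational(2, 3), Rational(-1, 6), Add(-2, 6))), -79) = Mul(Mul(Rational(-5, 3), Mul(Rational(2, 3), Rational(-1, 6), 4)), -79) = Mul(Mul(Rational(-5, 3), Rational(-4, 9)), -79) = Mul(Rational(20, 27), -79) = Rational(-1580, 27)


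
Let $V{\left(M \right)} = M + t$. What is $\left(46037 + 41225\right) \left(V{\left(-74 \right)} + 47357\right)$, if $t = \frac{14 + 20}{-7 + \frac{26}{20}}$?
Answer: $\frac{235152852242}{57} \approx 4.1255 \cdot 10^{9}$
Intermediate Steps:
$t = - \frac{340}{57}$ ($t = \frac{34}{-7 + 26 \cdot \frac{1}{20}} = \frac{34}{-7 + \frac{13}{10}} = \frac{34}{- \frac{57}{10}} = 34 \left(- \frac{10}{57}\right) = - \frac{340}{57} \approx -5.9649$)
$V{\left(M \right)} = - \frac{340}{57} + M$ ($V{\left(M \right)} = M - \frac{340}{57} = - \frac{340}{57} + M$)
$\left(46037 + 41225\right) \left(V{\left(-74 \right)} + 47357\right) = \left(46037 + 41225\right) \left(\left(- \frac{340}{57} - 74\right) + 47357\right) = 87262 \left(- \frac{4558}{57} + 47357\right) = 87262 \cdot \frac{2694791}{57} = \frac{235152852242}{57}$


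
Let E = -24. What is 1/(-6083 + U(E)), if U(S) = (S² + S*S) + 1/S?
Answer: -24/118345 ≈ -0.00020280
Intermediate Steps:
U(S) = 1/S + 2*S² (U(S) = (S² + S²) + 1/S = 2*S² + 1/S = 1/S + 2*S²)
1/(-6083 + U(E)) = 1/(-6083 + (1 + 2*(-24)³)/(-24)) = 1/(-6083 - (1 + 2*(-13824))/24) = 1/(-6083 - (1 - 27648)/24) = 1/(-6083 - 1/24*(-27647)) = 1/(-6083 + 27647/24) = 1/(-118345/24) = -24/118345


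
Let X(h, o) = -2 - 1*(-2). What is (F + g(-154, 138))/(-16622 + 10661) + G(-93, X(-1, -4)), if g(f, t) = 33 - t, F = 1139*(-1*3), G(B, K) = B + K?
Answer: -183617/1987 ≈ -92.409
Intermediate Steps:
X(h, o) = 0 (X(h, o) = -2 + 2 = 0)
F = -3417 (F = 1139*(-3) = -3417)
(F + g(-154, 138))/(-16622 + 10661) + G(-93, X(-1, -4)) = (-3417 + (33 - 1*138))/(-16622 + 10661) + (-93 + 0) = (-3417 + (33 - 138))/(-5961) - 93 = (-3417 - 105)*(-1/5961) - 93 = -3522*(-1/5961) - 93 = 1174/1987 - 93 = -183617/1987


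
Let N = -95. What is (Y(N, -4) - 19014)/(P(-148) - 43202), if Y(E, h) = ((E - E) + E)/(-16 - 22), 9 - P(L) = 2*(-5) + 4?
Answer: 38023/86374 ≈ 0.44021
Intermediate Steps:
P(L) = 15 (P(L) = 9 - (2*(-5) + 4) = 9 - (-10 + 4) = 9 - 1*(-6) = 9 + 6 = 15)
Y(E, h) = -E/38 (Y(E, h) = (0 + E)/(-38) = E*(-1/38) = -E/38)
(Y(N, -4) - 19014)/(P(-148) - 43202) = (-1/38*(-95) - 19014)/(15 - 43202) = (5/2 - 19014)/(-43187) = -38023/2*(-1/43187) = 38023/86374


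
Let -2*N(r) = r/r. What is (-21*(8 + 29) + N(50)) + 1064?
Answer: 573/2 ≈ 286.50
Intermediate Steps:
N(r) = -½ (N(r) = -r/(2*r) = -½*1 = -½)
(-21*(8 + 29) + N(50)) + 1064 = (-21*(8 + 29) - ½) + 1064 = (-21*37 - ½) + 1064 = (-777 - ½) + 1064 = -1555/2 + 1064 = 573/2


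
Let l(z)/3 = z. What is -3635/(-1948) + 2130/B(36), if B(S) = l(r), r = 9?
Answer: 1415795/17532 ≈ 80.755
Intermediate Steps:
l(z) = 3*z
B(S) = 27 (B(S) = 3*9 = 27)
-3635/(-1948) + 2130/B(36) = -3635/(-1948) + 2130/27 = -3635*(-1/1948) + 2130*(1/27) = 3635/1948 + 710/9 = 1415795/17532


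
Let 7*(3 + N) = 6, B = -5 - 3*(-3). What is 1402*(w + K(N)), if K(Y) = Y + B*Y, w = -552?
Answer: -5522478/7 ≈ -7.8893e+5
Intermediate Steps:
B = 4 (B = -5 + 9 = 4)
N = -15/7 (N = -3 + (⅐)*6 = -3 + 6/7 = -15/7 ≈ -2.1429)
K(Y) = 5*Y (K(Y) = Y + 4*Y = 5*Y)
1402*(w + K(N)) = 1402*(-552 + 5*(-15/7)) = 1402*(-552 - 75/7) = 1402*(-3939/7) = -5522478/7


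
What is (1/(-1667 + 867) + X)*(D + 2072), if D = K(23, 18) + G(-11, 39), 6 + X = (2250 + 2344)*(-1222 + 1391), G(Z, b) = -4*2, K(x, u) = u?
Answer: 646569262959/400 ≈ 1.6164e+9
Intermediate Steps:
G(Z, b) = -8
X = 776380 (X = -6 + (2250 + 2344)*(-1222 + 1391) = -6 + 4594*169 = -6 + 776386 = 776380)
D = 10 (D = 18 - 8 = 10)
(1/(-1667 + 867) + X)*(D + 2072) = (1/(-1667 + 867) + 776380)*(10 + 2072) = (1/(-800) + 776380)*2082 = (-1/800 + 776380)*2082 = (621103999/800)*2082 = 646569262959/400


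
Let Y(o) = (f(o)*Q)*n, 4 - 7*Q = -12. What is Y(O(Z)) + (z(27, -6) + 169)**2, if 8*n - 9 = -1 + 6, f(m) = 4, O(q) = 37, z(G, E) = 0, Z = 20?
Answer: 28577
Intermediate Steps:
n = 7/4 (n = 9/8 + (-1 + 6)/8 = 9/8 + (1/8)*5 = 9/8 + 5/8 = 7/4 ≈ 1.7500)
Q = 16/7 (Q = 4/7 - 1/7*(-12) = 4/7 + 12/7 = 16/7 ≈ 2.2857)
Y(o) = 16 (Y(o) = (4*(16/7))*(7/4) = (64/7)*(7/4) = 16)
Y(O(Z)) + (z(27, -6) + 169)**2 = 16 + (0 + 169)**2 = 16 + 169**2 = 16 + 28561 = 28577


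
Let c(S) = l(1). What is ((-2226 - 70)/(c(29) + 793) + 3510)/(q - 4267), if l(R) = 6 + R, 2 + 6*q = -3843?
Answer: -95649/133850 ≈ -0.71460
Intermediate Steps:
q = -3845/6 (q = -⅓ + (⅙)*(-3843) = -⅓ - 1281/2 = -3845/6 ≈ -640.83)
c(S) = 7 (c(S) = 6 + 1 = 7)
((-2226 - 70)/(c(29) + 793) + 3510)/(q - 4267) = ((-2226 - 70)/(7 + 793) + 3510)/(-3845/6 - 4267) = (-2296/800 + 3510)/(-29447/6) = (-2296*1/800 + 3510)*(-6/29447) = (-287/100 + 3510)*(-6/29447) = (350713/100)*(-6/29447) = -95649/133850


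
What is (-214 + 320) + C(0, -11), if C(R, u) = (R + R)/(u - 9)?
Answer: 106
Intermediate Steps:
C(R, u) = 2*R/(-9 + u) (C(R, u) = (2*R)/(-9 + u) = 2*R/(-9 + u))
(-214 + 320) + C(0, -11) = (-214 + 320) + 2*0/(-9 - 11) = 106 + 2*0/(-20) = 106 + 2*0*(-1/20) = 106 + 0 = 106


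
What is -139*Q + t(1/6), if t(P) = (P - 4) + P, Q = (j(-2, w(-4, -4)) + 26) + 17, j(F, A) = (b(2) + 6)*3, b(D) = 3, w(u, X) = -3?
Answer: -29201/3 ≈ -9733.7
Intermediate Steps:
j(F, A) = 27 (j(F, A) = (3 + 6)*3 = 9*3 = 27)
Q = 70 (Q = (27 + 26) + 17 = 53 + 17 = 70)
t(P) = -4 + 2*P (t(P) = (-4 + P) + P = -4 + 2*P)
-139*Q + t(1/6) = -139*70 + (-4 + 2/6) = -9730 + (-4 + 2*(⅙)) = -9730 + (-4 + ⅓) = -9730 - 11/3 = -29201/3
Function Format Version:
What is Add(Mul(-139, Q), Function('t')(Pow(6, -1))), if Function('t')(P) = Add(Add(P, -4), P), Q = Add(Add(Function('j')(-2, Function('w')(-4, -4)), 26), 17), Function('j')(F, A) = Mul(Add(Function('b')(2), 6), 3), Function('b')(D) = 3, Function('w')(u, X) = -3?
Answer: Rational(-29201, 3) ≈ -9733.7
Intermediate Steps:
Function('j')(F, A) = 27 (Function('j')(F, A) = Mul(Add(3, 6), 3) = Mul(9, 3) = 27)
Q = 70 (Q = Add(Add(27, 26), 17) = Add(53, 17) = 70)
Function('t')(P) = Add(-4, Mul(2, P)) (Function('t')(P) = Add(Add(-4, P), P) = Add(-4, Mul(2, P)))
Add(Mul(-139, Q), Function('t')(Pow(6, -1))) = Add(Mul(-139, 70), Add(-4, Mul(2, Pow(6, -1)))) = Add(-9730, Add(-4, Mul(2, Rational(1, 6)))) = Add(-9730, Add(-4, Rational(1, 3))) = Add(-9730, Rational(-11, 3)) = Rational(-29201, 3)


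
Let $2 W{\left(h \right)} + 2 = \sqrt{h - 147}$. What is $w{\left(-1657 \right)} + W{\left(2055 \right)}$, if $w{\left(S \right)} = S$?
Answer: $-1658 + 3 \sqrt{53} \approx -1636.2$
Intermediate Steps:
$W{\left(h \right)} = -1 + \frac{\sqrt{-147 + h}}{2}$ ($W{\left(h \right)} = -1 + \frac{\sqrt{h - 147}}{2} = -1 + \frac{\sqrt{-147 + h}}{2}$)
$w{\left(-1657 \right)} + W{\left(2055 \right)} = -1657 - \left(1 - \frac{\sqrt{-147 + 2055}}{2}\right) = -1657 - \left(1 - \frac{\sqrt{1908}}{2}\right) = -1657 - \left(1 - \frac{6 \sqrt{53}}{2}\right) = -1657 - \left(1 - 3 \sqrt{53}\right) = -1658 + 3 \sqrt{53}$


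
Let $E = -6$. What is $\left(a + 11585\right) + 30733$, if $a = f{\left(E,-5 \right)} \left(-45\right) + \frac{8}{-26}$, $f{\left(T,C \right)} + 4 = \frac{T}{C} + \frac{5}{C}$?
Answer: $\frac{552353}{13} \approx 42489.0$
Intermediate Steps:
$f{\left(T,C \right)} = -4 + \frac{5}{C} + \frac{T}{C}$ ($f{\left(T,C \right)} = -4 + \left(\frac{T}{C} + \frac{5}{C}\right) = -4 + \left(\frac{5}{C} + \frac{T}{C}\right) = -4 + \frac{5}{C} + \frac{T}{C}$)
$a = \frac{2219}{13}$ ($a = \frac{5 - 6 - -20}{-5} \left(-45\right) + \frac{8}{-26} = - \frac{5 - 6 + 20}{5} \left(-45\right) + 8 \left(- \frac{1}{26}\right) = \left(- \frac{1}{5}\right) 19 \left(-45\right) - \frac{4}{13} = \left(- \frac{19}{5}\right) \left(-45\right) - \frac{4}{13} = 171 - \frac{4}{13} = \frac{2219}{13} \approx 170.69$)
$\left(a + 11585\right) + 30733 = \left(\frac{2219}{13} + 11585\right) + 30733 = \frac{152824}{13} + 30733 = \frac{552353}{13}$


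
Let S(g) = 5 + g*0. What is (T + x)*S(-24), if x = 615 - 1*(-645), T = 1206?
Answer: 12330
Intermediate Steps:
S(g) = 5 (S(g) = 5 + 0 = 5)
x = 1260 (x = 615 + 645 = 1260)
(T + x)*S(-24) = (1206 + 1260)*5 = 2466*5 = 12330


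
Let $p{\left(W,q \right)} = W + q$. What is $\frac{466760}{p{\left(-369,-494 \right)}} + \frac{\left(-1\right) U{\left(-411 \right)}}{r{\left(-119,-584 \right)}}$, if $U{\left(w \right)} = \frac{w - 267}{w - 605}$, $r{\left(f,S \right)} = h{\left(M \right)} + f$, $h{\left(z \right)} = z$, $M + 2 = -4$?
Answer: $- \frac{29638967443}{54800500} \approx -540.85$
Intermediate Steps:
$M = -6$ ($M = -2 - 4 = -6$)
$r{\left(f,S \right)} = -6 + f$
$U{\left(w \right)} = \frac{-267 + w}{-605 + w}$
$\frac{466760}{p{\left(-369,-494 \right)}} + \frac{\left(-1\right) U{\left(-411 \right)}}{r{\left(-119,-584 \right)}} = \frac{466760}{-369 - 494} + \frac{\left(-1\right) \frac{-267 - 411}{-605 - 411}}{-6 - 119} = \frac{466760}{-863} + \frac{\left(-1\right) \frac{1}{-1016} \left(-678\right)}{-125} = 466760 \left(- \frac{1}{863}\right) + - \frac{\left(-1\right) \left(-678\right)}{1016} \left(- \frac{1}{125}\right) = - \frac{466760}{863} + \left(-1\right) \frac{339}{508} \left(- \frac{1}{125}\right) = - \frac{466760}{863} - - \frac{339}{63500} = - \frac{466760}{863} + \frac{339}{63500} = - \frac{29638967443}{54800500}$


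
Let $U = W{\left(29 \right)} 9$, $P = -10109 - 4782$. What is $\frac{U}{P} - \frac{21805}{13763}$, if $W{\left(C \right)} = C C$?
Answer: $- \frac{428870402}{204944833} \approx -2.0926$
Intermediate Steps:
$P = -14891$ ($P = -10109 - 4782 = -14891$)
$W{\left(C \right)} = C^{2}$
$U = 7569$ ($U = 29^{2} \cdot 9 = 841 \cdot 9 = 7569$)
$\frac{U}{P} - \frac{21805}{13763} = \frac{7569}{-14891} - \frac{21805}{13763} = 7569 \left(- \frac{1}{14891}\right) - \frac{21805}{13763} = - \frac{7569}{14891} - \frac{21805}{13763} = - \frac{428870402}{204944833}$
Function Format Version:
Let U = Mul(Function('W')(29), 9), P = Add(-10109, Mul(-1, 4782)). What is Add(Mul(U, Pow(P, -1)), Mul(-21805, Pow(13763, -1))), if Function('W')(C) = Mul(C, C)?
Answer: Rational(-428870402, 204944833) ≈ -2.0926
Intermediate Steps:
P = -14891 (P = Add(-10109, -4782) = -14891)
Function('W')(C) = Pow(C, 2)
U = 7569 (U = Mul(Pow(29, 2), 9) = Mul(841, 9) = 7569)
Add(Mul(U, Pow(P, -1)), Mul(-21805, Pow(13763, -1))) = Add(Mul(7569, Pow(-14891, -1)), Mul(-21805, Pow(13763, -1))) = Add(Mul(7569, Rational(-1, 14891)), Mul(-21805, Rational(1, 13763))) = Add(Rational(-7569, 14891), Rational(-21805, 13763)) = Rational(-428870402, 204944833)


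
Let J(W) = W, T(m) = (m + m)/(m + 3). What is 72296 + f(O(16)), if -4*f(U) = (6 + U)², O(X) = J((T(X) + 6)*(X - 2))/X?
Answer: 1669391695/23104 ≈ 72256.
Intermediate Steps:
T(m) = 2*m/(3 + m) (T(m) = (2*m)/(3 + m) = 2*m/(3 + m))
O(X) = (-2 + X)*(6 + 2*X/(3 + X))/X (O(X) = ((2*X/(3 + X) + 6)*(X - 2))/X = ((6 + 2*X/(3 + X))*(-2 + X))/X = ((-2 + X)*(6 + 2*X/(3 + X)))/X = (-2 + X)*(6 + 2*X/(3 + X))/X)
f(U) = -(6 + U)²/4
72296 + f(O(16)) = 72296 - (6 + 2*(-18 + 16 + 4*16²)/(16*(3 + 16)))²/4 = 72296 - (6 + 2*(1/16)*(-18 + 16 + 4*256)/19)²/4 = 72296 - (6 + 2*(1/16)*(1/19)*(-18 + 16 + 1024))²/4 = 72296 - (6 + 2*(1/16)*(1/19)*1022)²/4 = 72296 - (6 + 511/76)²/4 = 72296 - (967/76)²/4 = 72296 - ¼*935089/5776 = 72296 - 935089/23104 = 1669391695/23104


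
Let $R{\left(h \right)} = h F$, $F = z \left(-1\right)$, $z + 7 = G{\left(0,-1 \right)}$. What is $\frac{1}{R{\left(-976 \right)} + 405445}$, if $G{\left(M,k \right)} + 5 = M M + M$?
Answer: $\frac{1}{393733} \approx 2.5398 \cdot 10^{-6}$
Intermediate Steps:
$G{\left(M,k \right)} = -5 + M + M^{2}$ ($G{\left(M,k \right)} = -5 + \left(M M + M\right) = -5 + \left(M^{2} + M\right) = -5 + \left(M + M^{2}\right) = -5 + M + M^{2}$)
$z = -12$ ($z = -7 + \left(-5 + 0 + 0^{2}\right) = -7 + \left(-5 + 0 + 0\right) = -7 - 5 = -12$)
$F = 12$ ($F = \left(-12\right) \left(-1\right) = 12$)
$R{\left(h \right)} = 12 h$ ($R{\left(h \right)} = h 12 = 12 h$)
$\frac{1}{R{\left(-976 \right)} + 405445} = \frac{1}{12 \left(-976\right) + 405445} = \frac{1}{-11712 + 405445} = \frac{1}{393733}$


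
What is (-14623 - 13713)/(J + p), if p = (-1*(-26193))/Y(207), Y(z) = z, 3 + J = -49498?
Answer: 977592/1703419 ≈ 0.57390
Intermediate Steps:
J = -49501 (J = -3 - 49498 = -49501)
p = 8731/69 (p = -1*(-26193)/207 = 26193*(1/207) = 8731/69 ≈ 126.54)
(-14623 - 13713)/(J + p) = (-14623 - 13713)/(-49501 + 8731/69) = -28336/(-3406838/69) = -28336*(-69/3406838) = 977592/1703419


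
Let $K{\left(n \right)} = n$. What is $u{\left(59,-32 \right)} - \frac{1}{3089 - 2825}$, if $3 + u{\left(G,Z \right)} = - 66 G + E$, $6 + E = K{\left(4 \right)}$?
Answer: $- \frac{1029337}{264} \approx -3899.0$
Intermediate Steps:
$E = -2$ ($E = -6 + 4 = -2$)
$u{\left(G,Z \right)} = -5 - 66 G$ ($u{\left(G,Z \right)} = -3 - \left(2 + 66 G\right) = -5 - 66 G$)
$u{\left(59,-32 \right)} - \frac{1}{3089 - 2825} = \left(-5 - 3894\right) - \frac{1}{3089 - 2825} = \left(-5 - 3894\right) - \frac{1}{264} = -3899 - \frac{1}{264} = - \frac{1029337}{264}$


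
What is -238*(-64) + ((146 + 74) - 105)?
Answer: 15347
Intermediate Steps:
-238*(-64) + ((146 + 74) - 105) = 15232 + (220 - 105) = 15232 + 115 = 15347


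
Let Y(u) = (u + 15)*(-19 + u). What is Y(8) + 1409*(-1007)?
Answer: -1419116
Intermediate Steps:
Y(u) = (-19 + u)*(15 + u) (Y(u) = (15 + u)*(-19 + u) = (-19 + u)*(15 + u))
Y(8) + 1409*(-1007) = (-285 + 8**2 - 4*8) + 1409*(-1007) = (-285 + 64 - 32) - 1418863 = -253 - 1418863 = -1419116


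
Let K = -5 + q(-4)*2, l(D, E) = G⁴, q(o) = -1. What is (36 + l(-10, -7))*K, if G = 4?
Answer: -2044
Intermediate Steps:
l(D, E) = 256 (l(D, E) = 4⁴ = 256)
K = -7 (K = -5 - 1*2 = -5 - 2 = -7)
(36 + l(-10, -7))*K = (36 + 256)*(-7) = 292*(-7) = -2044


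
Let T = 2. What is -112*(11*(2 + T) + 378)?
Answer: -47264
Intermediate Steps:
-112*(11*(2 + T) + 378) = -112*(11*(2 + 2) + 378) = -112*(11*4 + 378) = -112*(44 + 378) = -112*422 = -47264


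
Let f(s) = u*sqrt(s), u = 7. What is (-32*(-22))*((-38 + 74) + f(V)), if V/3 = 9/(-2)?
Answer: 25344 + 7392*I*sqrt(6) ≈ 25344.0 + 18107.0*I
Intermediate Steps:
V = -27/2 (V = 3*(9/(-2)) = 3*(9*(-1/2)) = 3*(-9/2) = -27/2 ≈ -13.500)
f(s) = 7*sqrt(s)
(-32*(-22))*((-38 + 74) + f(V)) = (-32*(-22))*((-38 + 74) + 7*sqrt(-27/2)) = 704*(36 + 7*(3*I*sqrt(6)/2)) = 704*(36 + 21*I*sqrt(6)/2) = 25344 + 7392*I*sqrt(6)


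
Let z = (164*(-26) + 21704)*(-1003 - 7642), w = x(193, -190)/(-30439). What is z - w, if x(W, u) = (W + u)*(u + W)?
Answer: -4589251503191/30439 ≈ -1.5077e+8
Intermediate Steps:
x(W, u) = (W + u)**2 (x(W, u) = (W + u)*(W + u) = (W + u)**2)
w = -9/30439 (w = (193 - 190)**2/(-30439) = 3**2*(-1/30439) = 9*(-1/30439) = -9/30439 ≈ -0.00029567)
z = -150768800 (z = (-4264 + 21704)*(-8645) = 17440*(-8645) = -150768800)
z - w = -150768800 - 1*(-9/30439) = -150768800 + 9/30439 = -4589251503191/30439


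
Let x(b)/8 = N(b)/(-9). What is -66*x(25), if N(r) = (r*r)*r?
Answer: 2750000/3 ≈ 9.1667e+5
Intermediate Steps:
N(r) = r**3 (N(r) = r**2*r = r**3)
x(b) = -8*b**3/9 (x(b) = 8*(b**3/(-9)) = 8*(b**3*(-1/9)) = 8*(-b**3/9) = -8*b**3/9)
-66*x(25) = -(-176)*25**3/3 = -(-176)*15625/3 = -66*(-125000/9) = 2750000/3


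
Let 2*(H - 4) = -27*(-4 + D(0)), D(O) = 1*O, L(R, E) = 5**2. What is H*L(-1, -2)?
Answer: 1450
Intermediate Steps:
L(R, E) = 25
D(O) = O
H = 58 (H = 4 + (-27*(-4 + 0))/2 = 4 + (-27*(-4))/2 = 4 + (1/2)*108 = 4 + 54 = 58)
H*L(-1, -2) = 58*25 = 1450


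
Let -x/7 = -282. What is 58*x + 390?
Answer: 114882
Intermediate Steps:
x = 1974 (x = -7*(-282) = 1974)
58*x + 390 = 58*1974 + 390 = 114492 + 390 = 114882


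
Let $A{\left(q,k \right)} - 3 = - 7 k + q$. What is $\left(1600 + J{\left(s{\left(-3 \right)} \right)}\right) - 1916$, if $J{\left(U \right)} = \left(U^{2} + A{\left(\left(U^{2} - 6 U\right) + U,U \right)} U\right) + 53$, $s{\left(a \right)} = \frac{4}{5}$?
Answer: $- \frac{33391}{125} \approx -267.13$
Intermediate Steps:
$A{\left(q,k \right)} = 3 + q - 7 k$ ($A{\left(q,k \right)} = 3 - \left(- q + 7 k\right) = 3 + q - 7 k$)
$s{\left(a \right)} = \frac{4}{5}$ ($s{\left(a \right)} = 4 \cdot \frac{1}{5} = \frac{4}{5}$)
$J{\left(U \right)} = 53 + U^{2} + U \left(3 + U^{2} - 12 U\right)$ ($J{\left(U \right)} = \left(U^{2} + \left(3 + \left(\left(U^{2} - 6 U\right) + U\right) - 7 U\right) U\right) + 53 = \left(U^{2} + \left(3 + \left(U^{2} - 5 U\right) - 7 U\right) U\right) + 53 = \left(U^{2} + \left(3 + U^{2} - 12 U\right) U\right) + 53 = \left(U^{2} + U \left(3 + U^{2} - 12 U\right)\right) + 53 = 53 + U^{2} + U \left(3 + U^{2} - 12 U\right)$)
$\left(1600 + J{\left(s{\left(-3 \right)} \right)}\right) - 1916 = \left(1600 + \left(53 + \left(\frac{4}{5}\right)^{3} - 11 \left(\frac{4}{5}\right)^{2} + 3 \cdot \frac{4}{5}\right)\right) - 1916 = \left(1600 + \left(53 + \frac{64}{125} - \frac{176}{25} + \frac{12}{5}\right)\right) - 1916 = \left(1600 + \frac{6109}{125}\right) - 1916 = \frac{206109}{125} - 1916 = - \frac{33391}{125}$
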